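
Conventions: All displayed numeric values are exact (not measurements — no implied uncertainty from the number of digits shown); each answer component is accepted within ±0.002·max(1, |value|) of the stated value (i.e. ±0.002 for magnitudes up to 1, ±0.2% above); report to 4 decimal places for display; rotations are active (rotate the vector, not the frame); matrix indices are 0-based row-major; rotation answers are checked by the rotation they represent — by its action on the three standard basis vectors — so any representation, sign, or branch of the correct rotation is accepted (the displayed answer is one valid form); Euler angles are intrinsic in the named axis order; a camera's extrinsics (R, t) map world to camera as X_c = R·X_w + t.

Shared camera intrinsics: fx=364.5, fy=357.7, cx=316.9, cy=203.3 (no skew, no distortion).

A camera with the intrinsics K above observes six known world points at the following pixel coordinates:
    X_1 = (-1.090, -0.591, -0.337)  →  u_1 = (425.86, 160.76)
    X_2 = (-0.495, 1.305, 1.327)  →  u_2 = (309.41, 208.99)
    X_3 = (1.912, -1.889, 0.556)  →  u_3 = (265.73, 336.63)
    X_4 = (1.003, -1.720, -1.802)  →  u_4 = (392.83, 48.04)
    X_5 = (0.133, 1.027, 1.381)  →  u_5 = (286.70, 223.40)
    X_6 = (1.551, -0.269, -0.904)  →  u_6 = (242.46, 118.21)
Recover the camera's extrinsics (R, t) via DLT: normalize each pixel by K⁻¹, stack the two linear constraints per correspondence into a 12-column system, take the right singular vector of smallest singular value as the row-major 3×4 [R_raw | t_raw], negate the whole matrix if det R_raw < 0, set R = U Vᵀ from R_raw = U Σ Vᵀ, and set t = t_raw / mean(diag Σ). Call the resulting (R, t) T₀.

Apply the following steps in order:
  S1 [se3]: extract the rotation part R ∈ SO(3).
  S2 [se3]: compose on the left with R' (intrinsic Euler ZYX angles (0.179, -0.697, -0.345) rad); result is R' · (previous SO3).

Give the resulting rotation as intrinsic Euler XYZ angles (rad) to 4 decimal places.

rotation (euler_xyz) = (-1.5653, -0.3496, 1.8902)

source (pnp_recover): camera pose = R=[-0.8464 -0.5172 -0.1269; 0.1340 -0.4375 0.8892; -0.5154 0.7356 0.4396], t=(0.2801, -0.4301, 5.2102)
after S1 (rot_of_se3): [-0.8464 -0.5172 -0.1269; 0.1340 -0.4375 0.8892; -0.5154 0.7356 0.4396]
after S2 (compose_so3): [-0.2950 -0.8920 -0.3426; -0.1024 -0.3270 0.9395; -0.9500 0.3122 0.0051]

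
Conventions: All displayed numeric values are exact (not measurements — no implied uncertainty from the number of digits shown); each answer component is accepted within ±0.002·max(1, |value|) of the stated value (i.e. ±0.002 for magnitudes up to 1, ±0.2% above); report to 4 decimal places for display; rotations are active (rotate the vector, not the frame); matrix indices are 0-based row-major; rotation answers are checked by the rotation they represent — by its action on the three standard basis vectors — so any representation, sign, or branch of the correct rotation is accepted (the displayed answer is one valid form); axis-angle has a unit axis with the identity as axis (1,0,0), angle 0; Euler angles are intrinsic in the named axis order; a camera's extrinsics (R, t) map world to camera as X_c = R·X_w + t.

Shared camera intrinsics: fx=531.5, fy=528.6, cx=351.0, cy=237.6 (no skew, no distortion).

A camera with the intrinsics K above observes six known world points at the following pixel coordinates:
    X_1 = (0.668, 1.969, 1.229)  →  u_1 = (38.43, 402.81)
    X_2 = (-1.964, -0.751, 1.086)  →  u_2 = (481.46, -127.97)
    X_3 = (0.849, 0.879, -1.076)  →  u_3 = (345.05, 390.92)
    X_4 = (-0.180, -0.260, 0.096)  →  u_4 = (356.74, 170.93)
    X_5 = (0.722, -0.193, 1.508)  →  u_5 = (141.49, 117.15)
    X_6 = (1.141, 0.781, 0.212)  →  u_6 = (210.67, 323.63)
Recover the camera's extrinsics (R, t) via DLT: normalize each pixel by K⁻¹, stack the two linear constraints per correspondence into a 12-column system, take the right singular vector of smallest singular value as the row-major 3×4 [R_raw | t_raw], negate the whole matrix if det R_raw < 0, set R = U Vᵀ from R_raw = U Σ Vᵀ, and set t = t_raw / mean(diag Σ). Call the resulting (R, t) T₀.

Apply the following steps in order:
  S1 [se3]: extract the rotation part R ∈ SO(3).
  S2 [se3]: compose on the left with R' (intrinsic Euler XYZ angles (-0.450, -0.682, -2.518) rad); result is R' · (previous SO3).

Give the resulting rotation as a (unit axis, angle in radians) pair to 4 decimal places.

source (pnp_recover): camera pose = R=[-0.7396 -0.1023 -0.6652; 0.3882 0.7426 -0.5458; 0.5498 -0.6619 -0.5095], t=(-0.0500, -0.2200, 4.2199)
after S1 (rot_of_se3): [-0.7396 -0.1023 -0.6652; 0.3882 0.7426 -0.5458; 0.5498 -0.6619 -0.5095]
after S2 (compose_so3): [0.2955 0.8183 0.4929; 0.5176 -0.5708 0.6374; 0.8030 0.0668 -0.5922]

rotation (axis_angle) = ((-0.7973, -0.4332, -0.4203), 2.7756)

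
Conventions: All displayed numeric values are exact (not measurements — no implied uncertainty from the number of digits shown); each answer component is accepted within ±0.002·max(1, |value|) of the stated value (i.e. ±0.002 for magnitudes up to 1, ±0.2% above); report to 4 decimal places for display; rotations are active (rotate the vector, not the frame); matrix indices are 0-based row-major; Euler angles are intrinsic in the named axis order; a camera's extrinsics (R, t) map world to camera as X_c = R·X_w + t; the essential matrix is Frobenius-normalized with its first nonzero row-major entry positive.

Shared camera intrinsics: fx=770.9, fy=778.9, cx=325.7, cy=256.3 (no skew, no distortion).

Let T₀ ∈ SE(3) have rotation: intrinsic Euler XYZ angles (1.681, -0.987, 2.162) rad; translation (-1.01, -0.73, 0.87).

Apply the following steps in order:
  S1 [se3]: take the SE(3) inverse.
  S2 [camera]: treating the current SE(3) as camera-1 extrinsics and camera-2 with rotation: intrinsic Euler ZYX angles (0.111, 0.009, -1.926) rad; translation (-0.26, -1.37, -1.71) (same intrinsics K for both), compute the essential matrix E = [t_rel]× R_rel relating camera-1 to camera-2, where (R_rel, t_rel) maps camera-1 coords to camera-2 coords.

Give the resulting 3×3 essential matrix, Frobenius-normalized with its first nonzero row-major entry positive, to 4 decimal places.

matrix = [0.4106 -0.2801 -0.0626; -0.1391 -0.0839 0.6713; -0.3850 0.3194 -0.1476]

after S1 (invert_se3): R=[-0.3072 0.3709 0.8764; -0.4576 0.7499 -0.4778; -0.8344 -0.5479 -0.0606], t=(-0.8020, 0.5009, -1.1899)
after S2 (essential): [0.4106 -0.2801 -0.0626; -0.1391 -0.0839 0.6713; -0.3850 0.3194 -0.1476]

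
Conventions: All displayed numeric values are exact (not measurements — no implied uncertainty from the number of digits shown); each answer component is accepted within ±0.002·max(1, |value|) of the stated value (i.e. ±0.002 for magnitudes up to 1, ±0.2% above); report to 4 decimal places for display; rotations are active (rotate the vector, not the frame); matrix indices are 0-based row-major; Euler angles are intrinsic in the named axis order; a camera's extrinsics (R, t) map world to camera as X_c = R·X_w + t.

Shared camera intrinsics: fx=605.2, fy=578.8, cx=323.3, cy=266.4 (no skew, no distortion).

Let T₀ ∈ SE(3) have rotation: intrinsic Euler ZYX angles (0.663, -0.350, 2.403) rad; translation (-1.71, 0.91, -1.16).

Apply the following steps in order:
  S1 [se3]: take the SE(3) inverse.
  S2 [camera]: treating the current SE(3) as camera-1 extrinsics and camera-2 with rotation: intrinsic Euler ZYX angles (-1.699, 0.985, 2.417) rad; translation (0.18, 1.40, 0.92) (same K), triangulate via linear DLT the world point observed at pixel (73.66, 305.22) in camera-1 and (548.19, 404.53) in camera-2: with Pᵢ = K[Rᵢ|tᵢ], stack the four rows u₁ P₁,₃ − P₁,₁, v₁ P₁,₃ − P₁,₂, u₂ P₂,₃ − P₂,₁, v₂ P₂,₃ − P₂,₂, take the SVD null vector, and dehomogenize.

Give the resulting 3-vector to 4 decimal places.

after S1 (invert_se3): R=[0.7404 0.5782 0.3429; 0.2732 -0.7249 0.6324; 0.6142 -0.3746 -0.6946], t=(1.1377, 1.8603, 0.5854)
after S2 (triangulate): (-1.4142, 0.3117, -1.8776)

result = (-1.4142, 0.3117, -1.8776)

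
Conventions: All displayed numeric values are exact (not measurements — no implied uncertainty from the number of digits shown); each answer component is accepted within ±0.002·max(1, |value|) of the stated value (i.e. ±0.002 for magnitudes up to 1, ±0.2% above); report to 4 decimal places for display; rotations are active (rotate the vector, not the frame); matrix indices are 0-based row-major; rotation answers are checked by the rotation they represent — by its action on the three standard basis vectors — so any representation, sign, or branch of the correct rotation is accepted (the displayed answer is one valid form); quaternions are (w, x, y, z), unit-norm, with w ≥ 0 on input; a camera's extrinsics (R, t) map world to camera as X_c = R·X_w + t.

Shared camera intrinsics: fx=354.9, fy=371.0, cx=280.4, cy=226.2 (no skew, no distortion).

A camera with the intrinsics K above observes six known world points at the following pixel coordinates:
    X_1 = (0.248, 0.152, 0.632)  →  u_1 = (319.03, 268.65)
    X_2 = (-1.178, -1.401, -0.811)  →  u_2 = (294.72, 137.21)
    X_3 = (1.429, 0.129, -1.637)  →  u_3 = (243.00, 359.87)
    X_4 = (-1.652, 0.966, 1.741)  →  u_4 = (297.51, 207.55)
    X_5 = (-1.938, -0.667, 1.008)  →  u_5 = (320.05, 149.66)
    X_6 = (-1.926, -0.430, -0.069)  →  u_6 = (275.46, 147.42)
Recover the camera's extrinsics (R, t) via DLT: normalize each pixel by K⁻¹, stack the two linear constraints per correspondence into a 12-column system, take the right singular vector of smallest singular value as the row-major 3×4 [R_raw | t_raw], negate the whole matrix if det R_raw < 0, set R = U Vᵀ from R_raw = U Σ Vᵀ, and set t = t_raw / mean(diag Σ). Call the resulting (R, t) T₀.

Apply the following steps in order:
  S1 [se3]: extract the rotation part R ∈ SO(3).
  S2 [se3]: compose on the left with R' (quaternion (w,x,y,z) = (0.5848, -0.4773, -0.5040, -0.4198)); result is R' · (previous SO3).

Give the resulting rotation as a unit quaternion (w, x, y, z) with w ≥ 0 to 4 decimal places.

source (pnp_recover): camera pose = R=[0.3175 -0.6215 0.7162; 0.8713 0.4892 0.0383; -0.3742 0.6119 0.6968], t=(0.3000, 0.4600, 6.3298)
after S1 (rot_of_se3): [0.3175 -0.6215 0.7162; 0.8713 0.4892 0.0383; -0.3742 0.6119 0.6968]
after S2 (compose_so3): [0.9619 0.2734 0.0056; -0.2031 0.7005 0.6841; 0.1831 -0.6592 0.7294]

rotation (quat) = (0.9208, -0.3647, -0.0482, -0.1294)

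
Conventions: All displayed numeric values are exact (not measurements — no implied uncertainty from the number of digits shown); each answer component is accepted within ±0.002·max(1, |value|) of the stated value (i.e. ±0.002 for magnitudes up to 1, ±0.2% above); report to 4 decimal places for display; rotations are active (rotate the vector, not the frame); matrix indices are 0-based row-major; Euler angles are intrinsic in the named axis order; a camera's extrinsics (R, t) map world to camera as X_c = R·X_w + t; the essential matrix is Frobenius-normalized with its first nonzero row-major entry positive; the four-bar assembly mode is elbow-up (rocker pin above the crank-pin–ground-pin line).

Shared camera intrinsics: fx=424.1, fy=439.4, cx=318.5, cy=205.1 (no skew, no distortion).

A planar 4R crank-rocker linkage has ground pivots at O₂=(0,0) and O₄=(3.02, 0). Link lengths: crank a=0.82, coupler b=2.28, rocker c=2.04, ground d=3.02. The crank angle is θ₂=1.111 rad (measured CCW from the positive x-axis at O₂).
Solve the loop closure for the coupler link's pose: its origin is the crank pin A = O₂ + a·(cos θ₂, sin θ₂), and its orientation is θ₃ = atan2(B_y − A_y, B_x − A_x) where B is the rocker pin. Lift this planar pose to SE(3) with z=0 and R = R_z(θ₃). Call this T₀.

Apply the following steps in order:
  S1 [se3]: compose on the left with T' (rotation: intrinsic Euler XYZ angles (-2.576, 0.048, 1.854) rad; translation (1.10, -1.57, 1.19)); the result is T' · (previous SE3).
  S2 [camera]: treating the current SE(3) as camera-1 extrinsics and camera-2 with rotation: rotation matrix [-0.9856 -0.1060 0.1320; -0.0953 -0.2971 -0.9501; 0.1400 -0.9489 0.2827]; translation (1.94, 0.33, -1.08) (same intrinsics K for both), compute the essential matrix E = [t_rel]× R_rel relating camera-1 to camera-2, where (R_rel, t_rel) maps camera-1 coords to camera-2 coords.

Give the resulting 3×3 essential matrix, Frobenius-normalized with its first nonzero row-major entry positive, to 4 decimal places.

matrix = [0.1242 0.0167 -0.4595; 0.5440 -0.1039 -0.2600; -0.4023 0.1433 -0.4653]

source (fourbar_fk): coupler pose = R=[0.8558 -0.5173 0.0000; 0.5173 0.8558 0.0000; 0.0000 0.0000 1.0000], t=(0.3639, 0.7348, 0.0000)
after S1 (compose_se3): R=[-0.7350 -0.6764 0.0480; -0.5528 0.6387 0.5353; -0.3927 0.3669 -0.8433], t=(0.2937, -1.6709, 1.0801)
after S2 (essential): [0.1242 0.0167 -0.4595; 0.5440 -0.1039 -0.2600; -0.4023 0.1433 -0.4653]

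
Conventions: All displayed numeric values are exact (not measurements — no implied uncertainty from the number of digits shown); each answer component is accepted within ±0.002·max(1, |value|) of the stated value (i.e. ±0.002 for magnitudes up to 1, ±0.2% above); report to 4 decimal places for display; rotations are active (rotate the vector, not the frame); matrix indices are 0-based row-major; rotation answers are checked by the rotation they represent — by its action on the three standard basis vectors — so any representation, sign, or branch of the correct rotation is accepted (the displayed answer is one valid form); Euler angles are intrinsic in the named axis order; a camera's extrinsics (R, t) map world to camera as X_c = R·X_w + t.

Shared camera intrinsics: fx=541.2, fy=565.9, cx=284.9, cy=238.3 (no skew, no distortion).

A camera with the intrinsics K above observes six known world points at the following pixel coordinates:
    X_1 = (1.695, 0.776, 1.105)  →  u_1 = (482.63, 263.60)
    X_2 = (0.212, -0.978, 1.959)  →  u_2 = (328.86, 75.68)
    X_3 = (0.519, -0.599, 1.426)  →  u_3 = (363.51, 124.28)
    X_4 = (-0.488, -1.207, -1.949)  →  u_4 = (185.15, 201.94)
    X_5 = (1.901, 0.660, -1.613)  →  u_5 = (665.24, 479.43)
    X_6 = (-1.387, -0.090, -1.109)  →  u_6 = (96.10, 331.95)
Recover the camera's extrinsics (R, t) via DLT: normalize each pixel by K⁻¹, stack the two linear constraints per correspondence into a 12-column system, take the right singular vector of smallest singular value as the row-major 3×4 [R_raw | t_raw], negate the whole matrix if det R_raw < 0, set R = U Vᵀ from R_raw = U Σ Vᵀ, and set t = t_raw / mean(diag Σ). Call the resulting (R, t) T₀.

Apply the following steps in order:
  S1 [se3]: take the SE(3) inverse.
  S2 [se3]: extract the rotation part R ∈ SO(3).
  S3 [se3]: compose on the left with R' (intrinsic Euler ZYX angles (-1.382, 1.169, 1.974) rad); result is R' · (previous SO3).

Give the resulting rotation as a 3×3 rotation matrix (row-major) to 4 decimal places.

source (pnp_recover): camera pose = R=[0.9971 0.0682 0.0338; -0.0472 0.9029 -0.4273; -0.0597 0.4244 0.9035], t=(0.2498, 0.1001, 4.3302)
after S1 (invert_se3): R=[0.9971 -0.0472 -0.0597; 0.0682 0.9029 0.4244; 0.0338 -0.4273 0.9035], t=(0.0141, -1.9453, -3.8780)
after S2 (rot_of_se3): [0.9971 -0.0472 -0.0597; 0.0682 0.9029 0.4244; 0.0338 -0.4273 0.9035]
after S3 (compose_so3): [0.0249 0.2070 -0.9780; -0.4386 -0.8769 -0.1968; -0.8984 0.4338 0.0690]

rotation (matrix) = ((0.0249, 0.2070, -0.9780), (-0.4386, -0.8769, -0.1968), (-0.8984, 0.4338, 0.0690))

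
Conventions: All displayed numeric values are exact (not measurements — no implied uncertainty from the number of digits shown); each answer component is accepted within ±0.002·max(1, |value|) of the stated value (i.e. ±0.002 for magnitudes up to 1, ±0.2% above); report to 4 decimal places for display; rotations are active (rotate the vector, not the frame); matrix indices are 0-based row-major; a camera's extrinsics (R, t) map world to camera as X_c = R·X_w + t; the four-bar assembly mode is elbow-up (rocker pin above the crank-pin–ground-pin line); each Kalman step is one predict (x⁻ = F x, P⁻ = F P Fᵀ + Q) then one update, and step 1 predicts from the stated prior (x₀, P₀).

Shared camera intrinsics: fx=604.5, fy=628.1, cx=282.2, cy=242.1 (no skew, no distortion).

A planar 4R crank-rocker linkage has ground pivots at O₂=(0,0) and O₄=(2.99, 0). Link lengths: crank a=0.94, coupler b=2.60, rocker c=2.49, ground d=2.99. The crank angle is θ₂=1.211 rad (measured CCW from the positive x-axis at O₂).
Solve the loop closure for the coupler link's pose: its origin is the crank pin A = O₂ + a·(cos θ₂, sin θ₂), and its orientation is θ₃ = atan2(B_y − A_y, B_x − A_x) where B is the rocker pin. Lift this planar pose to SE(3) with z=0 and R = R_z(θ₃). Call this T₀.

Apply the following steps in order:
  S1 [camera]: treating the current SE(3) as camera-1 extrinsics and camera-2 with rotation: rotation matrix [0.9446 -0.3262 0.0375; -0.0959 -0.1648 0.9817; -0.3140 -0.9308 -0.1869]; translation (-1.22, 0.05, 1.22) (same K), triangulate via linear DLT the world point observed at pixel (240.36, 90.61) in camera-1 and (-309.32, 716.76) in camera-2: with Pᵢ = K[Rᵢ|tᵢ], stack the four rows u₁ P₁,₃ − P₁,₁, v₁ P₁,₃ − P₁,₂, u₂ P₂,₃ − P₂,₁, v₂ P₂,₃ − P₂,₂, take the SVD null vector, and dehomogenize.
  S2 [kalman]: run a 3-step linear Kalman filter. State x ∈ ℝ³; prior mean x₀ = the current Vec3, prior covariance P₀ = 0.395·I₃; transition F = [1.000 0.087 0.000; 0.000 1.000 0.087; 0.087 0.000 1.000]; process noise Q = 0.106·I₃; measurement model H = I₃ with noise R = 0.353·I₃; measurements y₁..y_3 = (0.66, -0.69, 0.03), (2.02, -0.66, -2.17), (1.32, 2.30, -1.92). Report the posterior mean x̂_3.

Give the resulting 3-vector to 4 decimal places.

source (fourbar_fk): coupler pose = R=[0.8044 -0.5941 0.0000; 0.5941 0.8044 0.0000; 0.0000 0.0000 1.0000], t=(0.3310, 0.8798, 0.0000)
after S1 (triangulate): (-1.0363, -0.7012, 1.2434)
after S2 (kf_track): (1.0422, 0.5967, -1.1316)

result = (1.0422, 0.5967, -1.1316)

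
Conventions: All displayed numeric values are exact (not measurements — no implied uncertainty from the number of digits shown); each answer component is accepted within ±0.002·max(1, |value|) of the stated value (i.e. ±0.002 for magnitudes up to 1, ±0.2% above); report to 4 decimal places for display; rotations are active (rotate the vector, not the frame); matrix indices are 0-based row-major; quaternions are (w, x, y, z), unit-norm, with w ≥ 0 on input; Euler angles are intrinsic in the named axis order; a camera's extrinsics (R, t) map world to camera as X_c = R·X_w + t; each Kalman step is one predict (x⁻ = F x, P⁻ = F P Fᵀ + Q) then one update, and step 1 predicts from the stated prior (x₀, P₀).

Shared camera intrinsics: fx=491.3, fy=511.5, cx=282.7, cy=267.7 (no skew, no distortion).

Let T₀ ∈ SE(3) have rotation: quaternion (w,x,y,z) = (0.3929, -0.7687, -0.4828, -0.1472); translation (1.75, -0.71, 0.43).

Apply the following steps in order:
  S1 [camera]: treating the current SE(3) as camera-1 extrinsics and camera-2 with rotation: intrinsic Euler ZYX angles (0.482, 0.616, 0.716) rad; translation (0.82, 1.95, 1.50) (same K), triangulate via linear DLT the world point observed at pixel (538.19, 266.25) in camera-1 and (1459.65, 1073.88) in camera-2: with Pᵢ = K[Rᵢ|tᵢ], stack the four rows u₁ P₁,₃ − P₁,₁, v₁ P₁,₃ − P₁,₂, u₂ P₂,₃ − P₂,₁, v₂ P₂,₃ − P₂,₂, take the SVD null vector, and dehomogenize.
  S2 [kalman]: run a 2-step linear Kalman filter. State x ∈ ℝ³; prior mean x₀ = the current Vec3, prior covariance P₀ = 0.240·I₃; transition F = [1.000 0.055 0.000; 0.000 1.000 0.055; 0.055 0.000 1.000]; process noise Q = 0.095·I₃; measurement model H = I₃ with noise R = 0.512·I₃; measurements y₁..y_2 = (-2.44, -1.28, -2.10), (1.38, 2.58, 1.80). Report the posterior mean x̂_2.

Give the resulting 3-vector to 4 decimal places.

result = (0.0582, 0.0692, 0.2292)

after S1 (triangulate): (0.4492, -1.4823, 0.1222)
after S2 (kf_track): (0.0582, 0.0692, 0.2292)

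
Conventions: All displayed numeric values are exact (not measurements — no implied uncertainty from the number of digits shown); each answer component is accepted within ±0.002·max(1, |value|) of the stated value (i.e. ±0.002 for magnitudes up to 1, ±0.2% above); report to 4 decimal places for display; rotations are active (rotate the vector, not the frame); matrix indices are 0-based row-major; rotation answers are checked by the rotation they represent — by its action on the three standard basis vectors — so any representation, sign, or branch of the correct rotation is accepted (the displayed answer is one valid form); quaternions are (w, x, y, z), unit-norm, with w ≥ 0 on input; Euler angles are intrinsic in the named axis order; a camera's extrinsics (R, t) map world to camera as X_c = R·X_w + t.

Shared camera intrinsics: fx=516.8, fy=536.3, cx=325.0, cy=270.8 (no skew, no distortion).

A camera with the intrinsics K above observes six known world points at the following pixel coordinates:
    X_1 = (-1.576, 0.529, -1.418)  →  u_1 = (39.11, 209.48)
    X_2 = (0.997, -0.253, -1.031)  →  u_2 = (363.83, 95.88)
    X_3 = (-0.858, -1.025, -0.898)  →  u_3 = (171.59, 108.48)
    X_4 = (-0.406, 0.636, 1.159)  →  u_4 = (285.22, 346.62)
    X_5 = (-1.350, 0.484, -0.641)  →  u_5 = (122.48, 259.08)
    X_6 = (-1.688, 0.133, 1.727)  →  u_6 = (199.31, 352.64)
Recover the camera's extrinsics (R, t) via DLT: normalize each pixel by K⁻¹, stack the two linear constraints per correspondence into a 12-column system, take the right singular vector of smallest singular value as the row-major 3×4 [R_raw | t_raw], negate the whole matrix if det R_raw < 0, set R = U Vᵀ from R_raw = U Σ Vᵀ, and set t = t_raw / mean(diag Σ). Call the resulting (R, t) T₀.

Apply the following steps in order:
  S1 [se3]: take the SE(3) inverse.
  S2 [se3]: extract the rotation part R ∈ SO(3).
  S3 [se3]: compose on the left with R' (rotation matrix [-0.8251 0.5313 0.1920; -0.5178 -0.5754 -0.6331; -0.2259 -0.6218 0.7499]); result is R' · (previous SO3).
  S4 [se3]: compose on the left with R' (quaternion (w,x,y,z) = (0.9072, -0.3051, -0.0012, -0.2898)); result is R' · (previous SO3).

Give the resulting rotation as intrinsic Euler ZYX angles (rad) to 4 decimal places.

rotation (euler_zyx) = (-2.9755, -0.1645, 0.5203)

source (pnp_recover): camera pose = R=[0.9685 0.1174 0.2197; -0.2234 0.7996 0.5575; -0.1102 -0.5890 0.8006], t=(-0.3800, -0.4300, 5.1701)
after S1 (invert_se3): R=[0.9685 -0.2234 -0.1102; 0.1174 0.7996 -0.5890; 0.2197 0.5575 0.8006], t=(0.8418, 3.4336, -3.8159)
after S2 (rot_of_se3): [0.9685 -0.2234 -0.1102; 0.1174 0.7996 -0.5890; 0.2197 0.5575 0.8006]
after S3 (compose_so3): [-0.6946 0.7162 -0.0683; -0.7081 -0.6974 -0.1109; -0.1270 -0.0286 0.9915]
after S4 (compose_so3): [-0.9729 0.2237 0.0580; -0.1631 -0.8423 0.5138; 0.1638 0.4904 0.8560]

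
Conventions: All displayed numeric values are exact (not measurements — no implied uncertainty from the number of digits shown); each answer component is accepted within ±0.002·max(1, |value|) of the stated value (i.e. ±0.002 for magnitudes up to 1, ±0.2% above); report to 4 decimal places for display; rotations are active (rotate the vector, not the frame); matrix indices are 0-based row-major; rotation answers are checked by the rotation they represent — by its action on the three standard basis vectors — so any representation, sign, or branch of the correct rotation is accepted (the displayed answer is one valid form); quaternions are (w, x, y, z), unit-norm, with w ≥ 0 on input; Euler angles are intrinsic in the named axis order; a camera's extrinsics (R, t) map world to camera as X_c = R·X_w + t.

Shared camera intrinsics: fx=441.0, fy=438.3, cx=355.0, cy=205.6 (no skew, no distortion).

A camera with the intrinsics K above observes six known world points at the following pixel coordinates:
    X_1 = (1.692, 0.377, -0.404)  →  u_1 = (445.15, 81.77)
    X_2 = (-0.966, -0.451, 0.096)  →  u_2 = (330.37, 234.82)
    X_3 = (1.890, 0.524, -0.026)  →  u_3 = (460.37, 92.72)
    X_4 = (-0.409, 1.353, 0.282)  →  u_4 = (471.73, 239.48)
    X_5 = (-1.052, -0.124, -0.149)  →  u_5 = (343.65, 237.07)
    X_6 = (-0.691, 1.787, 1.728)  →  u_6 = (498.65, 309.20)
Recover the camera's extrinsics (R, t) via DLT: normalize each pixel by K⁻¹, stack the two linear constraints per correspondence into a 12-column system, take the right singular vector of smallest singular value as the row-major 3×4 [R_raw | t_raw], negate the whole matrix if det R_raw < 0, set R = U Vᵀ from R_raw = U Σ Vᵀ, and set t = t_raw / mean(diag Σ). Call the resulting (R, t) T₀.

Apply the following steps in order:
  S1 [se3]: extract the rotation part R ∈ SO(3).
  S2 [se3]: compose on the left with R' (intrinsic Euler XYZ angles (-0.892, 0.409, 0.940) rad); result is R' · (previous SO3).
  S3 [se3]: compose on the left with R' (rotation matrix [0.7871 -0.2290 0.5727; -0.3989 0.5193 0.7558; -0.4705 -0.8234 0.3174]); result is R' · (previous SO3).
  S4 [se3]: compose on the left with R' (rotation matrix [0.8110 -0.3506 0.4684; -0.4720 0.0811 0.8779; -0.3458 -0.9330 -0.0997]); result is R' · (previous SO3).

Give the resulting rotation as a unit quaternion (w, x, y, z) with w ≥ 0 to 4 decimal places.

source (pnp_recover): camera pose = R=[0.4005 0.8824 0.2469; -0.8081 0.2131 0.5491; 0.4319 -0.4194 0.7985], t=(0.4202, -0.3303, 6.2598)
after S1 (rot_of_se3): [0.4005 0.8824 0.2469; -0.8081 0.2131 0.5491; 0.4319 -0.4194 0.7985]
after S2 (compose_so3): [0.9873 0.1528 0.0443; -0.0629 0.1190 0.9909; 0.1461 -0.9811 0.1271]
after S3 (compose_so3): [0.8752 -0.4689 -0.1193; -0.3160 -0.7406 0.5930; -0.3664 -0.4812 -0.7964]
after S4 (compose_so3): [0.6489 -0.3460 -0.6776; -0.7603 -0.2612 -0.5947; 0.0287 0.9011 -0.4326]

rotation (quat) = (0.4886, 0.7653, -0.3614, -0.2120)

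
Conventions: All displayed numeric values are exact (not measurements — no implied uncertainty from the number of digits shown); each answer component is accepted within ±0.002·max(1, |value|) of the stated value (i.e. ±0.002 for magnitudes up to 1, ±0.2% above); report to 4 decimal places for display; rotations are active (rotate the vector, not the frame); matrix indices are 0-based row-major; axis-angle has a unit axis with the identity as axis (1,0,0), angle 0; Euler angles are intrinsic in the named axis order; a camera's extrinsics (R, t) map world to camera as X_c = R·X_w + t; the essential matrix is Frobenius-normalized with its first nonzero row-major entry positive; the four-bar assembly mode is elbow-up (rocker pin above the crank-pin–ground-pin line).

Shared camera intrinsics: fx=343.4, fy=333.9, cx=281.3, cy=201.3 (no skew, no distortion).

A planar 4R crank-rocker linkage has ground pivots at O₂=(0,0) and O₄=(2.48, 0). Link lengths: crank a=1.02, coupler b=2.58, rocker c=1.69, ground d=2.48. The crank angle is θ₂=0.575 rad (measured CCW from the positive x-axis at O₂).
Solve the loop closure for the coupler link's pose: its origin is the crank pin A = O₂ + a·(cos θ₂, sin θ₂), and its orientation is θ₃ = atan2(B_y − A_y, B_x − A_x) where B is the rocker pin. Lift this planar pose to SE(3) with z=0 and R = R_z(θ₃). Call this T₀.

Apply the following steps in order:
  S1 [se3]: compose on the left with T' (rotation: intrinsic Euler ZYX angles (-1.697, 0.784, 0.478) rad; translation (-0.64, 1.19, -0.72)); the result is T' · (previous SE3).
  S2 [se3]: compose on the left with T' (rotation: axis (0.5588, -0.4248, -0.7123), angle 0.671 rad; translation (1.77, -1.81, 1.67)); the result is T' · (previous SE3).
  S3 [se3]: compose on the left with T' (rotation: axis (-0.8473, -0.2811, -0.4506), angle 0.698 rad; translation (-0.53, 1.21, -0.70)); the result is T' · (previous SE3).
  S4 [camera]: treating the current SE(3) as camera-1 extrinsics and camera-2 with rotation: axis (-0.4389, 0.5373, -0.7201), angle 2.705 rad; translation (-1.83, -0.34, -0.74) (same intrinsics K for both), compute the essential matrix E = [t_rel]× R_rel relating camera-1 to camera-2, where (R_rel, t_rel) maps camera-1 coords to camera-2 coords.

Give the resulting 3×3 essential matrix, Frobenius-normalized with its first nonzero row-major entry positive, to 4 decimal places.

matrix = [0.0301 0.1345 -0.4119; 0.2884 -0.0798 0.5137; 0.6203 0.2170 -0.1616]

source (fourbar_fk): coupler pose = R=[0.9303 -0.3669 0.0000; 0.3669 0.9303 0.0000; 0.0000 0.0000 1.0000], t=(0.8560, 0.5547, 0.0000)
after S1 (compose_se3): R=[0.2253 0.8141 -0.5353; -0.8127 -0.1460 -0.5641; -0.5374 0.5621 0.6287], t=(-0.2503, 0.3480, -1.1437)
after S2 (compose_se3): R=[0.0619 0.4386 -0.8966; -0.6282 -0.6809 -0.3764; -0.7756 0.5865 0.2334], t=(2.0940, -1.0778, 0.7476)
after S3 (compose_se3): R=[-0.0883 0.1209 -0.9887; -0.9527 -0.3001 0.0483; -0.2909 0.9462 0.1417], t=(0.9854, 0.3039, 1.0285)
after S4 (essential): [0.0301 0.1345 -0.4119; 0.2884 -0.0798 0.5137; 0.6203 0.2170 -0.1616]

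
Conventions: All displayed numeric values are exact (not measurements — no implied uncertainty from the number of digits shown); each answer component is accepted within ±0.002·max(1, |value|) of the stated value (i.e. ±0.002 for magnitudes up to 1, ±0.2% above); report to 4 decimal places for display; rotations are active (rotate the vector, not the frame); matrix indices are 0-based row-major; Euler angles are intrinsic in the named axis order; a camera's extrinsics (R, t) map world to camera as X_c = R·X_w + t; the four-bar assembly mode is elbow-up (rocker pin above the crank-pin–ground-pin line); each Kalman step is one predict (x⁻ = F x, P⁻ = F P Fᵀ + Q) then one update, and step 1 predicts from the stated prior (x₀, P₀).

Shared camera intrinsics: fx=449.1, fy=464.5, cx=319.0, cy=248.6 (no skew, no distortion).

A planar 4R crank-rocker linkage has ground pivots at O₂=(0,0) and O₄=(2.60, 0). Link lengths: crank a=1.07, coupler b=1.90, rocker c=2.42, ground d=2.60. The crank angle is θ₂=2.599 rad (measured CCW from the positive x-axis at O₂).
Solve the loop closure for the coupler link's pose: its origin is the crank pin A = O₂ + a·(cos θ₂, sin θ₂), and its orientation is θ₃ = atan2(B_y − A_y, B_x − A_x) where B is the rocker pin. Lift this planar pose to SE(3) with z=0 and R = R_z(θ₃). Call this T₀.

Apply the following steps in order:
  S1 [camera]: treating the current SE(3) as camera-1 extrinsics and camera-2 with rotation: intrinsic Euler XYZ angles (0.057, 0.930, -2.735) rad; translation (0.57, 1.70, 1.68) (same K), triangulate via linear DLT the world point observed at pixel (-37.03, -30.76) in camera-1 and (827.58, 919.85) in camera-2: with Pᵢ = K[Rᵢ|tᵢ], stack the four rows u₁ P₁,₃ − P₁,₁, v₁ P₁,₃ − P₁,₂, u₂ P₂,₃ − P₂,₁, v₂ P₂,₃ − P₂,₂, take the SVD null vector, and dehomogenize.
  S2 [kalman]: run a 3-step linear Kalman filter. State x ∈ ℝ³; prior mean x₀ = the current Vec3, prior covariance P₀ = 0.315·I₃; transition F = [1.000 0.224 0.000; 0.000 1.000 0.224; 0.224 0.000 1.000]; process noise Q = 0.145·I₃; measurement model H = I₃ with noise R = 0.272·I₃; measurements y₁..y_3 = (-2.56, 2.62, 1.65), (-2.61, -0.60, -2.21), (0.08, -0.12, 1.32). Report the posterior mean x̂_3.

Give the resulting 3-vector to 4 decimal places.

result = (-1.0089, 0.1871, 0.1494)

source (fourbar_fk): coupler pose = R=[0.8602 -0.5100 0.0000; 0.5100 0.8602 0.0000; 0.0000 0.0000 1.0000], t=(-0.9163, 0.5525, 0.0000)
after S1 (triangulate): (-1.3651, -1.1566, 1.8931)
after S2 (kf_track): (-1.0089, 0.1871, 0.1494)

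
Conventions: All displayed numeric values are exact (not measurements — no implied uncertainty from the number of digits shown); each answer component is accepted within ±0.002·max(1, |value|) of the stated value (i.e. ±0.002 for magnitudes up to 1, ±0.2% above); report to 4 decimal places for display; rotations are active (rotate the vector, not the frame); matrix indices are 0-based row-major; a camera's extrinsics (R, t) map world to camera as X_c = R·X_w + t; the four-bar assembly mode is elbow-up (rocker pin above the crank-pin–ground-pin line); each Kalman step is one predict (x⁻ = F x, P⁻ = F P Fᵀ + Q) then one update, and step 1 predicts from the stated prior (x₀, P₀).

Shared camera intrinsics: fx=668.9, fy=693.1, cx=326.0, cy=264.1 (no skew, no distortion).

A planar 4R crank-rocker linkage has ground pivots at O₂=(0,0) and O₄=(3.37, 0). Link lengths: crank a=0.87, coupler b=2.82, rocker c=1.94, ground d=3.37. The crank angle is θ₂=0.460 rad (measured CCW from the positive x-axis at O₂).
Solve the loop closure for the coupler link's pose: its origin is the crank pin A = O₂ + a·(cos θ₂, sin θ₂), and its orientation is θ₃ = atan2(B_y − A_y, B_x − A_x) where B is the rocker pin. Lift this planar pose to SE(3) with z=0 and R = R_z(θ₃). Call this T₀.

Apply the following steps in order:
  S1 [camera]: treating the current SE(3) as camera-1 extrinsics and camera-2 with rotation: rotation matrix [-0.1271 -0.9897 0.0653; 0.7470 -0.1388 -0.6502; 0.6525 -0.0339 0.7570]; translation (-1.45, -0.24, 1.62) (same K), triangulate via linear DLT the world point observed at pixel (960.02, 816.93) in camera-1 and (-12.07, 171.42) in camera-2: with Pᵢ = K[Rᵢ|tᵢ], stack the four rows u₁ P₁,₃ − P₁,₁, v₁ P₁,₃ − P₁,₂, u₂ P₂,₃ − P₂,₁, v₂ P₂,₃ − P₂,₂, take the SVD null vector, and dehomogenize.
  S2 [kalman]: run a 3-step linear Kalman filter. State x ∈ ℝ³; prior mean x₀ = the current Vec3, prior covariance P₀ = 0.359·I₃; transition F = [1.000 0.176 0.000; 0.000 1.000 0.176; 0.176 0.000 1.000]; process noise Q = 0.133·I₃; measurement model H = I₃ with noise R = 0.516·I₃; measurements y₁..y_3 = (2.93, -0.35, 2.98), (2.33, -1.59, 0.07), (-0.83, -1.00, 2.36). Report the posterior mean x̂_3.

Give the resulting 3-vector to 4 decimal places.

result = (0.7933, -0.5743, 1.9517)

source (fourbar_fk): coupler pose = R=[0.8377 -0.5462 0.0000; 0.5462 0.8377 0.0000; 0.0000 0.0000 1.0000], t=(0.7796, 0.3862, 0.0000)
after S1 (triangulate): (1.1852, 0.3529, 1.6664)
after S2 (kf_track): (0.7933, -0.5743, 1.9517)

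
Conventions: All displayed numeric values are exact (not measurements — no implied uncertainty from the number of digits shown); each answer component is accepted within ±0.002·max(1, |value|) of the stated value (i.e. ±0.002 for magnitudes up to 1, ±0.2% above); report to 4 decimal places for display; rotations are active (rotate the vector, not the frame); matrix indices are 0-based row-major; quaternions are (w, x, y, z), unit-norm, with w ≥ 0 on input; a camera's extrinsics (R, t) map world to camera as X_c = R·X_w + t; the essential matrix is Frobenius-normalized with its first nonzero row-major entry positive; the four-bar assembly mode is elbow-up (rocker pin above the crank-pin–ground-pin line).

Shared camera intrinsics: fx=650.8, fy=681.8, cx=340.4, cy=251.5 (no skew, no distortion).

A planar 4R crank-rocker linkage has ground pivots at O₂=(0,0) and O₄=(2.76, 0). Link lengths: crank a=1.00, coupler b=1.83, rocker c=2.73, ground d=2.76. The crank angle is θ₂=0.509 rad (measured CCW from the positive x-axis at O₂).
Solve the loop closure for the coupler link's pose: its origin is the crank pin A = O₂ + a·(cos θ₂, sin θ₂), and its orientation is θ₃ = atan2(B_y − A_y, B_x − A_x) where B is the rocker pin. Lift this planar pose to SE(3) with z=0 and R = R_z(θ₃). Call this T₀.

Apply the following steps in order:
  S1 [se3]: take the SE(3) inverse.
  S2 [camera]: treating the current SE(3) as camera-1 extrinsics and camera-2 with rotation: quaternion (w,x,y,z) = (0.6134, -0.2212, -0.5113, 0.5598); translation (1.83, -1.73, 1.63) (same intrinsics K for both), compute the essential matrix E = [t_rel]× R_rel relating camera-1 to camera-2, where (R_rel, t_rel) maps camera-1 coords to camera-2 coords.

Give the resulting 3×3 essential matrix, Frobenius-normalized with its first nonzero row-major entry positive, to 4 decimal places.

source (fourbar_fk): coupler pose = R=[0.2082 -0.9781 0.0000; 0.9781 0.2082 0.0000; 0.0000 0.0000 1.0000], t=(0.8732, 0.4873, 0.0000)
after S1 (invert_se3): R=[0.2082 0.9781 0.0000; -0.9781 0.2082 -0.0000; 0.0000 0.0000 1.0000], t=(-0.6584, 0.7526, 0.0000)
after S2 (essential): [0.0360 -0.5363 -0.0507; -0.1096 -0.2740 0.5931; -0.0907 0.3691 0.3538]

matrix = [0.0360 -0.5363 -0.0507; -0.1096 -0.2740 0.5931; -0.0907 0.3691 0.3538]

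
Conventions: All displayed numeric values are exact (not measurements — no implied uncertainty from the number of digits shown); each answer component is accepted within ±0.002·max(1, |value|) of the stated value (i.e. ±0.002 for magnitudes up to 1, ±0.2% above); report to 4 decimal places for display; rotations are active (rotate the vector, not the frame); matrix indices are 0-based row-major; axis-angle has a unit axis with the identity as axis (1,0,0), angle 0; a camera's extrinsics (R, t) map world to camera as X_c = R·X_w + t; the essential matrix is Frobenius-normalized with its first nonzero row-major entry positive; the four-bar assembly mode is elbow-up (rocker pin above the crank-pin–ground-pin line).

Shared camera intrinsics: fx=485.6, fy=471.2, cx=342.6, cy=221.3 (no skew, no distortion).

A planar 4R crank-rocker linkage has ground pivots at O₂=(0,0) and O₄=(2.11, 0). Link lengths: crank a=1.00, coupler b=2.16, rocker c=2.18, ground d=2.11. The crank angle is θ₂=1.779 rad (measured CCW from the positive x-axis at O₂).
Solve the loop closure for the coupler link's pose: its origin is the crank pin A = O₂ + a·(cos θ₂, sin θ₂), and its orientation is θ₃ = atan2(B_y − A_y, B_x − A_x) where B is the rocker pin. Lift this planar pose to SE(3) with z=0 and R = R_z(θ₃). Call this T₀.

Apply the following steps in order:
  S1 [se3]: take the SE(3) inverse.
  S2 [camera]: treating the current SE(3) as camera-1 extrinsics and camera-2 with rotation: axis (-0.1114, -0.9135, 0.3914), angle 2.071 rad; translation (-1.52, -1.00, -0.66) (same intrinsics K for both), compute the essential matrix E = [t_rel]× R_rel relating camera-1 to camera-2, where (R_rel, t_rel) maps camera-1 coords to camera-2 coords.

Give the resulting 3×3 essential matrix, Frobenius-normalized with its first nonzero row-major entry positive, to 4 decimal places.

source (fourbar_fk): coupler pose = R=[0.8475 -0.5309 0.0000; 0.5309 0.8475 0.0000; 0.0000 0.0000 1.0000], t=(-0.2067, 0.9784, 0.0000)
after S1 (invert_se3): R=[0.8475 0.5309 0.0000; -0.5309 0.8475 0.0000; 0.0000 0.0000 1.0000], t=(-0.3442, -0.9389, 0.0000)
after S2 (essential): [0.3440 0.2829 -0.1693; 0.3802 -0.5196 0.2676; -0.4862 -0.1877 0.1234]

matrix = [0.3440 0.2829 -0.1693; 0.3802 -0.5196 0.2676; -0.4862 -0.1877 0.1234]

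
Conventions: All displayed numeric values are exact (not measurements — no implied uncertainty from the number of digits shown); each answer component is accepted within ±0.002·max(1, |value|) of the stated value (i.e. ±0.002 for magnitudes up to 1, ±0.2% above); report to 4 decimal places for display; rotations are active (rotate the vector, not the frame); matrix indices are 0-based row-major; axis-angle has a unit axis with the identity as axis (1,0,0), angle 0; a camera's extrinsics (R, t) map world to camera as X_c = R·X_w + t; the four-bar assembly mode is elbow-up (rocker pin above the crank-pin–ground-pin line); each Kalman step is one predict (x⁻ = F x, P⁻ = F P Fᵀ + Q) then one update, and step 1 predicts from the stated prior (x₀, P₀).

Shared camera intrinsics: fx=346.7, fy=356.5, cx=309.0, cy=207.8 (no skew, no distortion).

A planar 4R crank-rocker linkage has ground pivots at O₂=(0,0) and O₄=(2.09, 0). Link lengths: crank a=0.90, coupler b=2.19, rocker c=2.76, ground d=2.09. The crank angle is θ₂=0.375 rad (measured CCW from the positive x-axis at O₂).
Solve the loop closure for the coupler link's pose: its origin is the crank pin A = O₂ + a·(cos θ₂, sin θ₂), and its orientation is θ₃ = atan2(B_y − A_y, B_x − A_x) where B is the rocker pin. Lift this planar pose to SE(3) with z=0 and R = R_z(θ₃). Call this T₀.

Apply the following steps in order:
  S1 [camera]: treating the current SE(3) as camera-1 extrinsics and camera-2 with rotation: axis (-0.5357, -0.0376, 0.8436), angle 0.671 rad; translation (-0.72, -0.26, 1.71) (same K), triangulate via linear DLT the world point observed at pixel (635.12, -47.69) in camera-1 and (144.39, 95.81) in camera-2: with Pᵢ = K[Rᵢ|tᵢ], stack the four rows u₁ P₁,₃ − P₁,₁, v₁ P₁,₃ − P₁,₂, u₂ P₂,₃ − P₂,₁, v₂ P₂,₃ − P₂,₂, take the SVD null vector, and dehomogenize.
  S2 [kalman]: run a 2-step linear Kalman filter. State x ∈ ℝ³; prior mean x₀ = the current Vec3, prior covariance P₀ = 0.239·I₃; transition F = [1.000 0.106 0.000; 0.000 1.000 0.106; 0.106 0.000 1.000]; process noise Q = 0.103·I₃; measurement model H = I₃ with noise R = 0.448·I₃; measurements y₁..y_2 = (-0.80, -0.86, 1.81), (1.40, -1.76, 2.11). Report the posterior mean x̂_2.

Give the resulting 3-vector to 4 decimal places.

source (fourbar_fk): coupler pose = R=[0.0543 -0.9985 0.0000; 0.9985 0.0543 0.0000; 0.0000 0.0000 1.0000], t=(0.8375, 0.3296, 0.0000)
after S1 (triangulate): (-1.5052, -0.8459, 1.7014)
after S2 (kf_track): (-0.2495, -0.9622, 1.8003)

result = (-0.2495, -0.9622, 1.8003)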